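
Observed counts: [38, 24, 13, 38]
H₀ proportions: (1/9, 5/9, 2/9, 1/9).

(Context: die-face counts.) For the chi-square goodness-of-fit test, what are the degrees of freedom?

df = k − 1 = 4 − 1 = 3

degrees of freedom = 3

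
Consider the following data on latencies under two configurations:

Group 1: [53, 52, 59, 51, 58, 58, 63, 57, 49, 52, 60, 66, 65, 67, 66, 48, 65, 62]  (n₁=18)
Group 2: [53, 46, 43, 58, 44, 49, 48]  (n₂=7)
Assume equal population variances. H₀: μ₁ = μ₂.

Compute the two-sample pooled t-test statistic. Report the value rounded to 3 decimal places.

test statistic = 3.582

x̄₁=58.389, s₁=6.317, n₁=18
x̄₂=48.714, s₂=5.282, n₂=7
s_p² = [17·6.317² + 6·5.282²]/23 = 36.7698
SE = √(s_p²·(1/18+1/7)) = 2.7010
t = (58.389−48.714)/2.7010 = 3.5818
df = 23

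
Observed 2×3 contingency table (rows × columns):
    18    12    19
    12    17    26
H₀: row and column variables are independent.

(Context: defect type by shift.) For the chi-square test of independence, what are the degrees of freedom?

degrees of freedom = 2

df = (r−1)(c−1) = (2−1)·(3−1) = 2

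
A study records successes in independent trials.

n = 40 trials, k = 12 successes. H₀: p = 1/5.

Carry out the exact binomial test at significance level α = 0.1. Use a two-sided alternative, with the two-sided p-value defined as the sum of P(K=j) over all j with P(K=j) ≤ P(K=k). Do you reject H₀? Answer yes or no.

reject H₀: no

Exact binomial: n=40, k=12, p₀=1/5=0.2000
P(X=j) = C(n,j)·p₀^j·(1−p₀)^(n−j); p = Σ P(X=j) over j with P(X=j) ≤ P(X=12)
p-value (two-sided) = 0.11597
At α=0.1: p ≥ α → fail to reject H₀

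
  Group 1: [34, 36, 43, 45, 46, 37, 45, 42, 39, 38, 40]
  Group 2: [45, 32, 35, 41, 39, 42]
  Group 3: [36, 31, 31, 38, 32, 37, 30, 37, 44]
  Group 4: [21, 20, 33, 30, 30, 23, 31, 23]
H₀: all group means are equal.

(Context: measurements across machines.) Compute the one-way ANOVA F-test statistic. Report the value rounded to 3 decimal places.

Group means [40.45, 39.00, 35.11, 26.38], grand mean 35.471
SSB = Σnᵢ(x̄ᵢ−x̄)² = 1010.979; SSW = ΣΣ(x−x̄ᵢ)² = 625.491
MSB = 1010.979/3 = 336.9931; MSW = 625.491/30 = 20.8497
F = MSB/MSW = 16.1630
df = (3, 30)

test statistic = 16.163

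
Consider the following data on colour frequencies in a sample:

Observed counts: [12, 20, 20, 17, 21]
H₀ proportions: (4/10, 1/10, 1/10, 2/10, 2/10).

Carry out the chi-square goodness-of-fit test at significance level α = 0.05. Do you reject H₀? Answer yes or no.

n = 90; E_i = n·p_i = [36.00, 9.00, 9.00, 18.00, 18.00]
χ² = (12−36.00)²/36.00 + (20−9.00)²/9.00 + (20−9.00)²/9.00 + (17−18.00)²/18.00 + (21−18.00)²/18.00 = 43.4444
df = 4
p-value (upper-tail) = 0.00000
At α=0.05: p < α → reject H₀

reject H₀: yes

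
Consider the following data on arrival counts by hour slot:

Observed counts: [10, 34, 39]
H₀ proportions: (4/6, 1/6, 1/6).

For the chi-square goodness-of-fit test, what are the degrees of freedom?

df = k − 1 = 3 − 1 = 2

degrees of freedom = 2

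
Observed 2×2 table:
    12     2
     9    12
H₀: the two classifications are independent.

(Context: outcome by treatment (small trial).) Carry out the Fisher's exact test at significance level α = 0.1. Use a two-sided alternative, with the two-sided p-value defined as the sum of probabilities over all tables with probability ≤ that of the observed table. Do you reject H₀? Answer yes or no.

reject H₀: yes

Margins: r₁=14, r₂=21, c₁=21, c₂=14, n=35
p_obs = C(14,12)·C(21,9)/C(35,21); sum pmf over tables with pmf ≤ p_obs
p-value (two-sided) = 0.01561
At α=0.1: p < α → reject H₀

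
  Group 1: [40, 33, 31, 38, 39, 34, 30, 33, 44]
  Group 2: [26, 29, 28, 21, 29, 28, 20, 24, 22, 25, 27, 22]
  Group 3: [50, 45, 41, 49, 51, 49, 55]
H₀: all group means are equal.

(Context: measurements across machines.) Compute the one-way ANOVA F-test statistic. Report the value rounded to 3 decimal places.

test statistic = 75.103

Group means [35.78, 25.08, 48.57], grand mean 34.393
SSB = Σnᵢ(x̄ᵢ−x̄)² = 2464.492; SSW = ΣΣ(x−x̄ᵢ)² = 410.187
MSB = 2464.492/2 = 1232.2460; MSW = 410.187/25 = 16.4075
F = MSB/MSW = 75.1028
df = (2, 25)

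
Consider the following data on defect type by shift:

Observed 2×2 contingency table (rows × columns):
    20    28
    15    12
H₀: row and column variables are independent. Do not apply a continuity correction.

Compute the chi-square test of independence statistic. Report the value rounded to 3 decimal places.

Row totals [48, 27], col totals [35, 40], n=75
χ² = (20−22.40)²/22.40 + (28−25.60)²/25.60 + (15−12.60)²/12.60 + (12−14.40)²/14.40 = 1.3393
df = 1

test statistic = 1.339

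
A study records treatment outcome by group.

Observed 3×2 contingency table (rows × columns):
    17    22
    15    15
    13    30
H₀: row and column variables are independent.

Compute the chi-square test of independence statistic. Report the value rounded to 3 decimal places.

Row totals [39, 30, 43], col totals [45, 67], n=112
χ² = (17−15.67)²/15.67 + (22−23.33)²/23.33 + (15−12.05)²/12.05 + (15−17.95)²/17.95 + (13−17.28)²/17.28 + (30−25.72)²/25.72 = 3.1626
df = 2

test statistic = 3.163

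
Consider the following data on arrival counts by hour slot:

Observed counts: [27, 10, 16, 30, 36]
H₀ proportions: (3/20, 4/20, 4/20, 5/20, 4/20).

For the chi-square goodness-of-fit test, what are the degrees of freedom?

df = k − 1 = 5 − 1 = 4

degrees of freedom = 4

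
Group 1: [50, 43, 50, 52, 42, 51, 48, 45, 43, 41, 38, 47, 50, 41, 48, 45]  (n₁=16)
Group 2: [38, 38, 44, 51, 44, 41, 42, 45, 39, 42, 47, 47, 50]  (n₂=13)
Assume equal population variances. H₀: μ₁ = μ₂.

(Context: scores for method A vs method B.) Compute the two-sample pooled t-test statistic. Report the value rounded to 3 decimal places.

x̄₁=45.875, s₁=4.225, n₁=16
x̄₂=43.692, s₂=4.250, n₂=13
s_p² = [15·4.225² + 12·4.250²]/27 = 17.9452
SE = √(s_p²·(1/16+1/13)) = 1.5818
t = (45.875−43.692)/1.5818 = 1.3799
df = 27

test statistic = 1.380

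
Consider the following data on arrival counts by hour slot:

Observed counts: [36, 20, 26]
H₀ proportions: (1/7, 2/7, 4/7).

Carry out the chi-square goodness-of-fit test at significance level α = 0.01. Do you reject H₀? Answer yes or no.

n = 82; E_i = n·p_i = [11.71, 23.43, 46.86]
χ² = (36−11.71)²/11.71 + (20−23.43)²/23.43 + (26−46.86)²/46.86 = 60.1341
df = 2
p-value (upper-tail) = 0.00000
At α=0.01: p < α → reject H₀

reject H₀: yes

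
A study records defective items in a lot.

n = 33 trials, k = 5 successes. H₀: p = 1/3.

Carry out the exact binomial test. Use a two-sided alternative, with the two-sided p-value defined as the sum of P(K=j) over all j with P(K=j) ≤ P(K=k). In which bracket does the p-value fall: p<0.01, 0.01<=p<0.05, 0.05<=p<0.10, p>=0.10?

p-value bracket: 0.01<=p<0.05

Exact binomial: n=33, k=5, p₀=1/3=0.3333
P(X=j) = C(n,j)·p₀^j·(1−p₀)^(n−j); p = Σ P(X=j) over j with P(X=j) ≤ P(X=5)
p-value (two-sided) = 0.02642
→ bracket: 0.01<=p<0.05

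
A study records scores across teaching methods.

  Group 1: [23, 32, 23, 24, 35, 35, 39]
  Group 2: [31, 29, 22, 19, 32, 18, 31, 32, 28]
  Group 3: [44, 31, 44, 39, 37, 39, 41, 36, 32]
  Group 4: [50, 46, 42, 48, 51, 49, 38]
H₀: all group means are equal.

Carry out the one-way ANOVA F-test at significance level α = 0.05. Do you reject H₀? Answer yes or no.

reject H₀: yes

Group means [30.14, 26.89, 38.11, 46.29], grand mean 35.000
SSB = Σnᵢ(x̄ᵢ−x̄)² = 1735.937; SSW = ΣΣ(x−x̄ᵢ)² = 832.063
MSB = 1735.937/3 = 578.6455; MSW = 832.063/28 = 29.7166
F = MSB/MSW = 19.4722
df = (3, 28)
p-value (upper-tail) = 0.00000
At α=0.05: p < α → reject H₀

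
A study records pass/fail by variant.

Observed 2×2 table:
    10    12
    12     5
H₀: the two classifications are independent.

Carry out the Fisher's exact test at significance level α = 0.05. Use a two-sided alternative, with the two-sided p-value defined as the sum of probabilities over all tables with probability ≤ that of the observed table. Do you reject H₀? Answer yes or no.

Margins: r₁=22, r₂=17, c₁=22, c₂=17, n=39
p_obs = C(22,10)·C(17,12)/C(39,22); sum pmf over tables with pmf ≤ p_obs
p-value (two-sided) = 0.19303
At α=0.05: p ≥ α → fail to reject H₀

reject H₀: no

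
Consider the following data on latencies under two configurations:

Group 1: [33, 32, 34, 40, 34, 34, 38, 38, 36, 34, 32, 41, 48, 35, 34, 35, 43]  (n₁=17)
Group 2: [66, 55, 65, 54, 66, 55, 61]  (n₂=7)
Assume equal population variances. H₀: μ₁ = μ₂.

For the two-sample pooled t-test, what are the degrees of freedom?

df = n₁ + n₂ − 2 = 17 + 7 − 2 = 22

degrees of freedom = 22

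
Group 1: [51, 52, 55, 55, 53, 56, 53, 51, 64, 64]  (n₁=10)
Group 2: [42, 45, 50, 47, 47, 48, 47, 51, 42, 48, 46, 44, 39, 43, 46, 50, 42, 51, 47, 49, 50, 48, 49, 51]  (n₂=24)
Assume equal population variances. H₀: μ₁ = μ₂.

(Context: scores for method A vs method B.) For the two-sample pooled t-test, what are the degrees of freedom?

degrees of freedom = 32

df = n₁ + n₂ − 2 = 10 + 24 − 2 = 32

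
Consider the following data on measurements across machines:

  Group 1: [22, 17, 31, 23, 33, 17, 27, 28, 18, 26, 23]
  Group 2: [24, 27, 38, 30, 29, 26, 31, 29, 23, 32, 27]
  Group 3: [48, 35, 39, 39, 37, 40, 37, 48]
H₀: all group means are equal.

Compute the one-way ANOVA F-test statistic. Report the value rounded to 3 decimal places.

test statistic = 26.508

Group means [24.09, 28.73, 40.38], grand mean 30.133
SSB = Σnᵢ(x̄ᵢ−x̄)² = 1262.501; SSW = ΣΣ(x−x̄ᵢ)² = 642.966
MSB = 1262.501/2 = 631.2504; MSW = 642.966/27 = 23.8136
F = MSB/MSW = 26.5080
df = (2, 27)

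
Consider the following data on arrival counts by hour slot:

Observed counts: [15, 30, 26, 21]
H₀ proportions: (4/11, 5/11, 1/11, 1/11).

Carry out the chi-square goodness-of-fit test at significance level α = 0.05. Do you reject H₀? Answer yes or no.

n = 92; E_i = n·p_i = [33.45, 41.82, 8.36, 8.36]
χ² = (15−33.45)²/33.45 + (30−41.82)²/41.82 + (26−8.36)²/8.36 + (21−8.36)²/8.36 = 69.8016
df = 3
p-value (upper-tail) = 0.00000
At α=0.05: p < α → reject H₀

reject H₀: yes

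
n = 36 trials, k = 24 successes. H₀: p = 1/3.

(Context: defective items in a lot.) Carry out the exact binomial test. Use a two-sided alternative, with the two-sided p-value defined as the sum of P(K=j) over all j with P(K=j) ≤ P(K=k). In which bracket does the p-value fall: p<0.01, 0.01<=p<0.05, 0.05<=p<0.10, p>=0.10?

Exact binomial: n=36, k=24, p₀=1/3=0.3333
P(X=j) = C(n,j)·p₀^j·(1−p₀)^(n−j); p = Σ P(X=j) over j with P(X=j) ≤ P(X=24)
p-value (two-sided) = 0.00005
→ bracket: p<0.01

p-value bracket: p<0.01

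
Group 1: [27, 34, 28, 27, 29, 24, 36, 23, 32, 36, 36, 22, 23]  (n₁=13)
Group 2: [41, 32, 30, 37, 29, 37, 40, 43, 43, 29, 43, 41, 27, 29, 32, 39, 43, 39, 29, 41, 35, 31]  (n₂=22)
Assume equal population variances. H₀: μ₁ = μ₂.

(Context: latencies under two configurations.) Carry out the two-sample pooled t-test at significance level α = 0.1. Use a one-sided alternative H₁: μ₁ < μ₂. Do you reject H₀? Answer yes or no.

reject H₀: yes

x̄₁=29.000, s₁=5.292, n₁=13
x̄₂=35.909, s₂=5.681, n₂=22
s_p² = [12·5.292² + 21·5.681²]/33 = 30.7218
SE = √(s_p²·(1/13+1/22)) = 1.9390
t = (29.000−35.909)/1.9390 = -3.5633
df = 33
p-value (one-sided, H₁ less) = 0.00057
At α=0.1: p < α → reject H₀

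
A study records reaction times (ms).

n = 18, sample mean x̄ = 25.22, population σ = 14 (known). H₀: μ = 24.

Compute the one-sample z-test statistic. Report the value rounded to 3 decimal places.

SE = σ/√n = 14/√18 = 3.2998
z = (x̄−μ₀)/SE = (25.22−24)/3.2998 = 0.3697

test statistic = 0.370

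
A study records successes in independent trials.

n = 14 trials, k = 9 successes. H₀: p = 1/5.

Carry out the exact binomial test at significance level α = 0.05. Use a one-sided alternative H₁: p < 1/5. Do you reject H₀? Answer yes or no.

reject H₀: no

Exact binomial: n=14, k=9, p₀=1/5=0.2000
P(X≤9) from Σ C(n,i)·p₀^i·(1−p₀)^(n−i)
p-value (one-sided, H₁ less) = 0.99995
At α=0.05: p ≥ α → fail to reject H₀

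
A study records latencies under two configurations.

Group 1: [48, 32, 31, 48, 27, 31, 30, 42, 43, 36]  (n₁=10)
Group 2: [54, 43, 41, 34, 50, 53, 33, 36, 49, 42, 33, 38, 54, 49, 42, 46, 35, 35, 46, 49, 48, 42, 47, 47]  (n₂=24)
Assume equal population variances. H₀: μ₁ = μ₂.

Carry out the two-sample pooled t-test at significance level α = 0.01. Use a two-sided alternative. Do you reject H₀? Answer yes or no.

reject H₀: no

x̄₁=36.800, s₁=7.815, n₁=10
x̄₂=43.583, s₂=6.775, n₂=24
s_p² = [9·7.815² + 23·6.775²]/32 = 50.1698
SE = √(s_p²·(1/10+1/24)) = 2.6660
t = (36.800−43.583)/2.6660 = -2.5444
df = 32
p-value (two-sided) = 0.01597
At α=0.01: p ≥ α → fail to reject H₀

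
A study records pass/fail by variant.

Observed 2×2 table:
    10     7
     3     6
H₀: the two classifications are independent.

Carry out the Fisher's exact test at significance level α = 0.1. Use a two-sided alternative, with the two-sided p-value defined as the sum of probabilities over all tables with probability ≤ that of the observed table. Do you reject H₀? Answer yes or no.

Margins: r₁=17, r₂=9, c₁=13, c₂=13, n=26
p_obs = C(17,10)·C(9,3)/C(26,13); sum pmf over tables with pmf ≤ p_obs
p-value (two-sided) = 0.41098
At α=0.1: p ≥ α → fail to reject H₀

reject H₀: no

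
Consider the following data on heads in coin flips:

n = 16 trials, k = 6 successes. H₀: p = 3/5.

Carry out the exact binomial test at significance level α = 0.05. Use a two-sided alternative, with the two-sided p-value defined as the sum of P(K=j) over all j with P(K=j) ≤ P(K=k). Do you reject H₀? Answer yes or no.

Exact binomial: n=16, k=6, p₀=3/5=0.6000
P(X=j) = C(n,j)·p₀^j·(1−p₀)^(n−j); p = Σ P(X=j) over j with P(X=j) ≤ P(X=6)
p-value (two-sided) = 0.07666
At α=0.05: p ≥ α → fail to reject H₀

reject H₀: no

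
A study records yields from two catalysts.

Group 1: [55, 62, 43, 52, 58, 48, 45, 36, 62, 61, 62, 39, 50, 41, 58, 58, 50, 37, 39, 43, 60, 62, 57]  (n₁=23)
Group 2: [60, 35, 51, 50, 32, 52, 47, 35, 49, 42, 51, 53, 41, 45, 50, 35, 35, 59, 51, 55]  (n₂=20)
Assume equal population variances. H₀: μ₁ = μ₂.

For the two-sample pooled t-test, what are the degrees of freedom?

df = n₁ + n₂ − 2 = 23 + 20 − 2 = 41

degrees of freedom = 41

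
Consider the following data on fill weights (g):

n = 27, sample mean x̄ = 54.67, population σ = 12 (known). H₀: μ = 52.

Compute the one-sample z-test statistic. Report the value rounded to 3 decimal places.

SE = σ/√n = 12/√27 = 2.3094
z = (x̄−μ₀)/SE = (54.67−52)/2.3094 = 1.1561

test statistic = 1.156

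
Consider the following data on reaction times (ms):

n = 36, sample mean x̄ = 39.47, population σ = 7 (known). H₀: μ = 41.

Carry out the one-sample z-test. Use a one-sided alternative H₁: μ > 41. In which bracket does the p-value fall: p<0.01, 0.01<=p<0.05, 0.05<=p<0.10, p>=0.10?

SE = σ/√n = 7/√36 = 1.1667
z = (x̄−μ₀)/SE = (39.47−41)/1.1667 = -1.3114
p-value (one-sided, H₁ greater) = 0.90514
→ bracket: p>=0.10

p-value bracket: p>=0.10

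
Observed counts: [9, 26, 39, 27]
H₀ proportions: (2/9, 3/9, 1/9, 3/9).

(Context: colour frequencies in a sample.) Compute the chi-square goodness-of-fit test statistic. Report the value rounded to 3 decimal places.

test statistic = 79.876

n = 101; E_i = n·p_i = [22.44, 33.67, 11.22, 33.67]
χ² = (9−22.44)²/22.44 + (26−33.67)²/33.67 + (39−11.22)²/11.22 + (27−33.67)²/33.67 = 79.8762
df = 3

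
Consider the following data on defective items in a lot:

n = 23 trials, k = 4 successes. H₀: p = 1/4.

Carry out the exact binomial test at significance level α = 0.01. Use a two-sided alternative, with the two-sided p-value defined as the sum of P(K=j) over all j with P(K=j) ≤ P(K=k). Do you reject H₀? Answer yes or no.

Exact binomial: n=23, k=4, p₀=1/4=0.2500
P(X=j) = C(n,j)·p₀^j·(1−p₀)^(n−j); p = Σ P(X=j) over j with P(X=j) ≤ P(X=4)
p-value (two-sided) = 0.47952
At α=0.01: p ≥ α → fail to reject H₀

reject H₀: no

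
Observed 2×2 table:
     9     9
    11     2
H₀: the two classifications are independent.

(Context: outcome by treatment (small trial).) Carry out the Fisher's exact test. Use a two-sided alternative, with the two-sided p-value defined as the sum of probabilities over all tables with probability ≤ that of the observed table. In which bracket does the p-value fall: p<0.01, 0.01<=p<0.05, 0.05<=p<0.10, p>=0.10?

Margins: r₁=18, r₂=13, c₁=20, c₂=11, n=31
p_obs = C(18,9)·C(13,11)/C(31,20); sum pmf over tables with pmf ≤ p_obs
p-value (two-sided) = 0.06564
→ bracket: 0.05<=p<0.10

p-value bracket: 0.05<=p<0.10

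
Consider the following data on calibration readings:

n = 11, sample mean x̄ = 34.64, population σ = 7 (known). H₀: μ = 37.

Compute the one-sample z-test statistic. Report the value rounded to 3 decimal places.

test statistic = -1.118

SE = σ/√n = 7/√11 = 2.1106
z = (x̄−μ₀)/SE = (34.64−37)/2.1106 = -1.1182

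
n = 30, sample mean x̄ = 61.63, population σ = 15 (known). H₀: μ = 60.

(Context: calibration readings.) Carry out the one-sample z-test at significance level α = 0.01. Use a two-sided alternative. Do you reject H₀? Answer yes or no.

SE = σ/√n = 15/√30 = 2.7386
z = (x̄−μ₀)/SE = (61.63−60)/2.7386 = 0.5952
p-value (two-sided) = 0.55172
At α=0.01: p ≥ α → fail to reject H₀

reject H₀: no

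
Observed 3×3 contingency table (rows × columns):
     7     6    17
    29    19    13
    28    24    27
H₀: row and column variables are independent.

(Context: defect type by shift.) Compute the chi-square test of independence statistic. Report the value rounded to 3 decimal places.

Row totals [30, 61, 79], col totals [64, 49, 57], n=170
χ² = (7−11.29)²/11.29 + (6−8.65)²/8.65 + (17−10.06)²/10.06 + (29−22.96)²/22.96 + (19−17.58)²/17.58 + (13−20.45)²/20.45 + (28−29.74)²/29.74 + (24−22.77)²/22.77 + (27−26.49)²/26.49 = 11.8272
df = 4

test statistic = 11.827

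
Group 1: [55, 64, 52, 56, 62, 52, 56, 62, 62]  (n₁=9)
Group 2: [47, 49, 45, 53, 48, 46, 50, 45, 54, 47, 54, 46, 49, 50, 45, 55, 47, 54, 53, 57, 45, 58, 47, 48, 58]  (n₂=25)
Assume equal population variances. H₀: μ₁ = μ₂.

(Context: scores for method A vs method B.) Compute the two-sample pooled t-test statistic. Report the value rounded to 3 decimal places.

test statistic = 4.615

x̄₁=57.889, s₁=4.649, n₁=9
x̄₂=50.000, s₂=4.311, n₂=25
s_p² = [8·4.649² + 24·4.311²]/32 = 19.3403
SE = √(s_p²·(1/9+1/25)) = 1.7095
t = (57.889−50.000)/1.7095 = 4.6146
df = 32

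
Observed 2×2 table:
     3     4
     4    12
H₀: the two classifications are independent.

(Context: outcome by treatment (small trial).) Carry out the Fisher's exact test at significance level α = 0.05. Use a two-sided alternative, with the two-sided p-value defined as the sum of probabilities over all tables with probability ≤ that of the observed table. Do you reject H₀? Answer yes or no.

Margins: r₁=7, r₂=16, c₁=7, c₂=16, n=23
p_obs = C(7,3)·C(16,4)/C(23,7); sum pmf over tables with pmf ≤ p_obs
p-value (two-sided) = 0.62584
At α=0.05: p ≥ α → fail to reject H₀

reject H₀: no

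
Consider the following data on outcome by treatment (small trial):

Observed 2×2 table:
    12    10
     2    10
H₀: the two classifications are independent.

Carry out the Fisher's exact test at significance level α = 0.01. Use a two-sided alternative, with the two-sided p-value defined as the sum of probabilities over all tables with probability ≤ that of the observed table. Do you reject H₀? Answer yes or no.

Margins: r₁=22, r₂=12, c₁=14, c₂=20, n=34
p_obs = C(22,12)·C(12,2)/C(34,14); sum pmf over tables with pmf ≤ p_obs
p-value (two-sided) = 0.06623
At α=0.01: p ≥ α → fail to reject H₀

reject H₀: no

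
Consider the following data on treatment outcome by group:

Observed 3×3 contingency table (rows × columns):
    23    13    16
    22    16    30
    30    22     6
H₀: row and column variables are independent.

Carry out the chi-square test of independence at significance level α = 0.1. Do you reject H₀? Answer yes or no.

reject H₀: yes

Row totals [52, 68, 58], col totals [75, 51, 52], n=178
χ² = (23−21.91)²/21.91 + (13−14.90)²/14.90 + (16−15.19)²/15.19 + (22−28.65)²/28.65 + (16−19.48)²/19.48 + (30−19.87)²/19.87 + (30−24.44)²/24.44 + (22−16.62)²/16.62 + (6−16.94)²/16.94 = 17.7542
df = 4
p-value (upper-tail) = 0.00138
At α=0.1: p < α → reject H₀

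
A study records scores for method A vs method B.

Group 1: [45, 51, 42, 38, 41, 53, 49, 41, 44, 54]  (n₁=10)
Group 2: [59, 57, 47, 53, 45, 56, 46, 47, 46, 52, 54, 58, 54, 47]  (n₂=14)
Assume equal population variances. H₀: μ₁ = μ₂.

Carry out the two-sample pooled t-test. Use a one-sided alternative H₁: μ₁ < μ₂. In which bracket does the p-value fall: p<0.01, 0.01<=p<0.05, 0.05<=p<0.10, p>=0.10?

x̄₁=45.800, s₁=5.594, n₁=10
x̄₂=51.500, s₂=5.019, n₂=14
s_p² = [9·5.594² + 13·5.019²]/22 = 27.6864
SE = √(s_p²·(1/10+1/14)) = 2.1786
t = (45.800−51.500)/2.1786 = -2.6164
df = 22
p-value (one-sided, H₁ less) = 0.00788
→ bracket: p<0.01

p-value bracket: p<0.01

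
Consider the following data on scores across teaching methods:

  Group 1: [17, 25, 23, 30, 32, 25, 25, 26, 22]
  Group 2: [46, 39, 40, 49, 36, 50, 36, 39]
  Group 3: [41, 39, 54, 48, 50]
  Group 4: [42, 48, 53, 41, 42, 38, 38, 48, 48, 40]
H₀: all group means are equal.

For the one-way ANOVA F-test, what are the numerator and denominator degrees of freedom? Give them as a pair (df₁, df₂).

degrees of freedom = [3, 28]

k = 4 groups, N = 32 total
df = (k−1, N−k) = (4−1, 32−4) = (3, 28)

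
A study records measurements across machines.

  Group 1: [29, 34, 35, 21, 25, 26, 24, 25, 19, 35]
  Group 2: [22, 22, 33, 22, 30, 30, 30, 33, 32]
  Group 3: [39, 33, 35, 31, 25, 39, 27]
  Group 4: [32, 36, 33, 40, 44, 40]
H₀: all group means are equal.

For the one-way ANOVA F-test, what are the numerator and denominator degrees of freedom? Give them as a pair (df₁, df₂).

degrees of freedom = [3, 28]

k = 4 groups, N = 32 total
df = (k−1, N−k) = (4−1, 32−4) = (3, 28)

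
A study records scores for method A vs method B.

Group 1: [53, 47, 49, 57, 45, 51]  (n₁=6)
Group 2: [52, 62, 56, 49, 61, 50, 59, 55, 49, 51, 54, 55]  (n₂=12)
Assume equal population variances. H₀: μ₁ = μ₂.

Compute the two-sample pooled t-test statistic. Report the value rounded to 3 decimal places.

test statistic = -1.843

x̄₁=50.333, s₁=4.320, n₁=6
x̄₂=54.417, s₂=4.481, n₂=12
s_p² = [5·4.320² + 11·4.481²]/16 = 19.6406
SE = √(s_p²·(1/6+1/12)) = 2.2159
t = (50.333−54.417)/2.2159 = -1.8428
df = 16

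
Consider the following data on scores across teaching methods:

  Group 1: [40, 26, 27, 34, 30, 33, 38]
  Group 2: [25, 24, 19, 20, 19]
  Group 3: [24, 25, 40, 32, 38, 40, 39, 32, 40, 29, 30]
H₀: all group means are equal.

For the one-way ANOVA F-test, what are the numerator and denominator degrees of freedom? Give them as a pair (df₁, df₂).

k = 3 groups, N = 23 total
df = (k−1, N−k) = (3−1, 23−3) = (2, 20)

degrees of freedom = [2, 20]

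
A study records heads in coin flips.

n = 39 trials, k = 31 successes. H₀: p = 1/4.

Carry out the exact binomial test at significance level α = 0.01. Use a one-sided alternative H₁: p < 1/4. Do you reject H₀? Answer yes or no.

Exact binomial: n=39, k=31, p₀=1/4=0.2500
P(X≤31) from Σ C(n,i)·p₀^i·(1−p₀)^(n−i)
p-value (one-sided, H₁ less) = 1.00000
At α=0.01: p ≥ α → fail to reject H₀

reject H₀: no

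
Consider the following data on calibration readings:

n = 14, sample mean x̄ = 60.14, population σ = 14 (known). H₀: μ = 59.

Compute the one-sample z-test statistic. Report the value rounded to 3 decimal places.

SE = σ/√n = 14/√14 = 3.7417
z = (x̄−μ₀)/SE = (60.14−59)/3.7417 = 0.3047

test statistic = 0.305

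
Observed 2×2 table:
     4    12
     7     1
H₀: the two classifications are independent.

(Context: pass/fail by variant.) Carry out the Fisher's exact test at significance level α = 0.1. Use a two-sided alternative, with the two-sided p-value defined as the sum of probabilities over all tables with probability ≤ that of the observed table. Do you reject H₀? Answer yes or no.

reject H₀: yes

Margins: r₁=16, r₂=8, c₁=11, c₂=13, n=24
p_obs = C(16,4)·C(8,7)/C(24,11); sum pmf over tables with pmf ≤ p_obs
p-value (two-sided) = 0.00781
At α=0.1: p < α → reject H₀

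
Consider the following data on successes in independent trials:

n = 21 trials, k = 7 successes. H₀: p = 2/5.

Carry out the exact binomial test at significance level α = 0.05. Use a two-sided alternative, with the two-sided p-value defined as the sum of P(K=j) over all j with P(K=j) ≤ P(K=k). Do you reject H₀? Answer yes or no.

Exact binomial: n=21, k=7, p₀=2/5=0.4000
P(X=j) = C(n,j)·p₀^j·(1−p₀)^(n−j); p = Σ P(X=j) over j with P(X=j) ≤ P(X=7)
p-value (two-sided) = 0.65810
At α=0.05: p ≥ α → fail to reject H₀

reject H₀: no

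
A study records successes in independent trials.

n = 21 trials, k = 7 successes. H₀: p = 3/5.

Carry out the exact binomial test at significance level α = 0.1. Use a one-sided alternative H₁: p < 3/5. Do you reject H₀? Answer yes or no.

Exact binomial: n=21, k=7, p₀=3/5=0.6000
P(X≤7) from Σ C(n,i)·p₀^i·(1−p₀)^(n−i)
p-value (one-sided, H₁ less) = 0.01229
At α=0.1: p < α → reject H₀

reject H₀: yes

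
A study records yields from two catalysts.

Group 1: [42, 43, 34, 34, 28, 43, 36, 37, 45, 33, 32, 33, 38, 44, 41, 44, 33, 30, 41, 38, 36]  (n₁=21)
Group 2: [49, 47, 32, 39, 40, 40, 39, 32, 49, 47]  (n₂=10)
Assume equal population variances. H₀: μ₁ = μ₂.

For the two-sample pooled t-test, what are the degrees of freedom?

degrees of freedom = 29

df = n₁ + n₂ − 2 = 21 + 10 − 2 = 29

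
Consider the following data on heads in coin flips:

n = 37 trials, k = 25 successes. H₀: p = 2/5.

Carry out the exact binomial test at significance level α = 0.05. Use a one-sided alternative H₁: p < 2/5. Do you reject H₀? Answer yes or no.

Exact binomial: n=37, k=25, p₀=2/5=0.4000
P(X≤25) from Σ C(n,i)·p₀^i·(1−p₀)^(n−i)
p-value (one-sided, H₁ less) = 0.99981
At α=0.05: p ≥ α → fail to reject H₀

reject H₀: no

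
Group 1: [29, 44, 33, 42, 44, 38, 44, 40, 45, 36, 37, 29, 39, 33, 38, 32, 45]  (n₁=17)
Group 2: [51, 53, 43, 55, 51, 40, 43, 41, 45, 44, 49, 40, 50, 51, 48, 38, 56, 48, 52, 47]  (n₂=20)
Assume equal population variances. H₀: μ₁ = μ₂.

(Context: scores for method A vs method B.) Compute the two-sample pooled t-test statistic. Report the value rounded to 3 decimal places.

x̄₁=38.118, s₁=5.476, n₁=17
x̄₂=47.250, s₂=5.270, n₂=20
s_p² = [16·5.476² + 19·5.270²]/35 = 28.7861
SE = √(s_p²·(1/17+1/20)) = 1.7699
t = (38.118−47.250)/1.7699 = -5.1598
df = 35

test statistic = -5.160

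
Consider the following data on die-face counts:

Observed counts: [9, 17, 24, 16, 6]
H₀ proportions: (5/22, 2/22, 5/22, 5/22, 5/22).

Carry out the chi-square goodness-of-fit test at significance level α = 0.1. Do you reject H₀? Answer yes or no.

n = 72; E_i = n·p_i = [16.36, 6.55, 16.36, 16.36, 16.36]
χ² = (9−16.36)²/16.36 + (17−6.55)²/6.55 + (24−16.36)²/16.36 + (16−16.36)²/16.36 + (6−16.36)²/16.36 = 30.1472
df = 4
p-value (upper-tail) = 0.00000
At α=0.1: p < α → reject H₀

reject H₀: yes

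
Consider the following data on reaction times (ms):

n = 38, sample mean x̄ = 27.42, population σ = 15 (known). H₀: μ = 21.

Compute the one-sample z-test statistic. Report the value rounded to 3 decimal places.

test statistic = 2.638

SE = σ/√n = 15/√38 = 2.4333
z = (x̄−μ₀)/SE = (27.42−21)/2.4333 = 2.6384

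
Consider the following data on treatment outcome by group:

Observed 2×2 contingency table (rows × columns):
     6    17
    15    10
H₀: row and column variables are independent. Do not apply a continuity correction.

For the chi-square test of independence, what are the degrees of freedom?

degrees of freedom = 1

df = (r−1)(c−1) = (2−1)·(2−1) = 1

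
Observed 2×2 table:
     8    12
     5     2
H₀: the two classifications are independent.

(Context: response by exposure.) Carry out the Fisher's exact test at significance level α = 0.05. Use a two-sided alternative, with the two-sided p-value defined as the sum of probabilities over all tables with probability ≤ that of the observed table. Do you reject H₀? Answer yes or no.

reject H₀: no

Margins: r₁=20, r₂=7, c₁=13, c₂=14, n=27
p_obs = C(20,8)·C(7,5)/C(27,13); sum pmf over tables with pmf ≤ p_obs
p-value (two-sided) = 0.20870
At α=0.05: p ≥ α → fail to reject H₀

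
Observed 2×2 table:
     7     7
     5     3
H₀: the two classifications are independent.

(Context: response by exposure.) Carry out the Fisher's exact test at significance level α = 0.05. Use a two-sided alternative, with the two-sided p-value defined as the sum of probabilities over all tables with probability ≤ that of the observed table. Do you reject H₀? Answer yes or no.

Margins: r₁=14, r₂=8, c₁=12, c₂=10, n=22
p_obs = C(14,7)·C(8,5)/C(22,12); sum pmf over tables with pmf ≤ p_obs
p-value (two-sided) = 0.67492
At α=0.05: p ≥ α → fail to reject H₀

reject H₀: no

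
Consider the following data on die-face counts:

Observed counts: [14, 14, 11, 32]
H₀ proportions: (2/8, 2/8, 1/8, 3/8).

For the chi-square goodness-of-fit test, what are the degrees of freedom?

degrees of freedom = 3

df = k − 1 = 4 − 1 = 3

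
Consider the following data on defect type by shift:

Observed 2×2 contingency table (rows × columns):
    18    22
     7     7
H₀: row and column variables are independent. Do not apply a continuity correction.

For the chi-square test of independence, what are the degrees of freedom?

degrees of freedom = 1

df = (r−1)(c−1) = (2−1)·(2−1) = 1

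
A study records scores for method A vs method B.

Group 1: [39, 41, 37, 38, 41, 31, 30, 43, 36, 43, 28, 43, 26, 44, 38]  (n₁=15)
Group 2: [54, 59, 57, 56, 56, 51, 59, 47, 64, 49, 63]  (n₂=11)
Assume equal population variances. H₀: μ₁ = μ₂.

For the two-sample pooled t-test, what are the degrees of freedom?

degrees of freedom = 24

df = n₁ + n₂ − 2 = 15 + 11 − 2 = 24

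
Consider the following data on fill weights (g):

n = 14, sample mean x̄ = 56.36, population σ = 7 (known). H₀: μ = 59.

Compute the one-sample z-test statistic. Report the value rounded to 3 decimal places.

SE = σ/√n = 7/√14 = 1.8708
z = (x̄−μ₀)/SE = (56.36−59)/1.8708 = -1.4111

test statistic = -1.411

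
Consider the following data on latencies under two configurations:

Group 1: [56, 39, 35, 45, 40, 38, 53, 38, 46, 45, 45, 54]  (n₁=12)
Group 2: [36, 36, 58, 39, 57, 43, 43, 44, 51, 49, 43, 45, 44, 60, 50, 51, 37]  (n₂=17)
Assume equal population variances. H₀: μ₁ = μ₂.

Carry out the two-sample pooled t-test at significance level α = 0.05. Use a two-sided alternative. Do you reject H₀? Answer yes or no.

x̄₁=44.500, s₁=6.895, n₁=12
x̄₂=46.235, s₂=7.504, n₂=17
s_p² = [11·6.895² + 16·7.504²]/27 = 52.7429
SE = √(s_p²·(1/12+1/17)) = 2.7382
t = (44.500−46.235)/2.7382 = -0.6337
df = 27
p-value (two-sided) = 0.53159
At α=0.05: p ≥ α → fail to reject H₀

reject H₀: no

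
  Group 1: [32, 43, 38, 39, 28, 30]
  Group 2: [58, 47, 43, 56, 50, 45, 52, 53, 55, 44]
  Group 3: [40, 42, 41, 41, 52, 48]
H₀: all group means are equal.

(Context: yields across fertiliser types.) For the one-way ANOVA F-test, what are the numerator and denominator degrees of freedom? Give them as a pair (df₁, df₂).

k = 3 groups, N = 22 total
df = (k−1, N−k) = (3−1, 22−3) = (2, 19)

degrees of freedom = [2, 19]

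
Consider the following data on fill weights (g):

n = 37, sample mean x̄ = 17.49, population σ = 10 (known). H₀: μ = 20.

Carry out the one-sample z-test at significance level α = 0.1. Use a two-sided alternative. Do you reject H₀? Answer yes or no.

SE = σ/√n = 10/√37 = 1.6440
z = (x̄−μ₀)/SE = (17.49−20)/1.6440 = -1.5268
p-value (two-sided) = 0.12682
At α=0.1: p ≥ α → fail to reject H₀

reject H₀: no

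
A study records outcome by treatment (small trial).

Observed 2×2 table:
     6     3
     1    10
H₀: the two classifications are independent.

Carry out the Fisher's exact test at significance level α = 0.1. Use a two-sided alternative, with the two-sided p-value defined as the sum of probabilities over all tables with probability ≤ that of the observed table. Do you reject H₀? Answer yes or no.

reject H₀: yes

Margins: r₁=9, r₂=11, c₁=7, c₂=13, n=20
p_obs = C(9,6)·C(11,1)/C(20,7); sum pmf over tables with pmf ≤ p_obs
p-value (two-sided) = 0.01664
At α=0.1: p < α → reject H₀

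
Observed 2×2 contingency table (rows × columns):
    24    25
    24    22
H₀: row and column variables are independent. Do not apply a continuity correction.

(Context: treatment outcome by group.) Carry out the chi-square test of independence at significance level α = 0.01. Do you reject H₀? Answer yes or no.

Row totals [49, 46], col totals [48, 47], n=95
χ² = (24−24.76)²/24.76 + (25−24.24)²/24.24 + (24−23.24)²/23.24 + (22−22.76)²/22.76 = 0.0968
df = 1
p-value (upper-tail) = 0.75564
At α=0.01: p ≥ α → fail to reject H₀

reject H₀: no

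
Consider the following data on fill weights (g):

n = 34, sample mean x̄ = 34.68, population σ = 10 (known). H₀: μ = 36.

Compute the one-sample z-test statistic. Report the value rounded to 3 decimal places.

test statistic = -0.770

SE = σ/√n = 10/√34 = 1.7150
z = (x̄−μ₀)/SE = (34.68−36)/1.7150 = -0.7697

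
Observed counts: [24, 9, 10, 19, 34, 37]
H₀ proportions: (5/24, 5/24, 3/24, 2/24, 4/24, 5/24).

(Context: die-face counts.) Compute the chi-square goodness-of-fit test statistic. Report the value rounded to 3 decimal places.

n = 133; E_i = n·p_i = [27.71, 27.71, 16.62, 11.08, 22.17, 27.71]
χ² = (24−27.71)²/27.71 + (9−27.71)²/27.71 + (10−16.62)²/16.62 + (19−11.08)²/11.08 + (34−22.17)²/22.17 + (37−27.71)²/27.71 = 30.8556
df = 5

test statistic = 30.856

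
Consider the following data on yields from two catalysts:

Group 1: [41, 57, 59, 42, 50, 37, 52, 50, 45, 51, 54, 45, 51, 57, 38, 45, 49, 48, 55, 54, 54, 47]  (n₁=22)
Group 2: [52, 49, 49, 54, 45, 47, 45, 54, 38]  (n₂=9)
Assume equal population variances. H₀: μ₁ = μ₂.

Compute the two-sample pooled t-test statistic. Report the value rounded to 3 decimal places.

test statistic = 0.442

x̄₁=49.136, s₁=6.128, n₁=22
x̄₂=48.111, s₂=5.110, n₂=9
s_p² = [21·6.128² + 8·5.110²]/29 = 34.3959
SE = √(s_p²·(1/22+1/9)) = 2.3206
t = (49.136−48.111)/2.3206 = 0.4418
df = 29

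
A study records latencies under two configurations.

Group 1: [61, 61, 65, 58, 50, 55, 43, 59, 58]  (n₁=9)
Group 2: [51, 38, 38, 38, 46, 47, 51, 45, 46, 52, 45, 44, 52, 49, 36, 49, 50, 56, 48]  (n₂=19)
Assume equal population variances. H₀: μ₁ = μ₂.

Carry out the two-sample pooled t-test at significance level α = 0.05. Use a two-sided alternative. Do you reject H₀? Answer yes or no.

reject H₀: yes

x̄₁=56.667, s₁=6.614, n₁=9
x̄₂=46.368, s₂=5.560, n₂=19
s_p² = [8·6.614² + 18·5.560²]/26 = 34.8623
SE = √(s_p²·(1/9+1/19)) = 2.3892
t = (56.667−46.368)/2.3892 = 4.3103
df = 26
p-value (two-sided) = 0.00021
At α=0.05: p < α → reject H₀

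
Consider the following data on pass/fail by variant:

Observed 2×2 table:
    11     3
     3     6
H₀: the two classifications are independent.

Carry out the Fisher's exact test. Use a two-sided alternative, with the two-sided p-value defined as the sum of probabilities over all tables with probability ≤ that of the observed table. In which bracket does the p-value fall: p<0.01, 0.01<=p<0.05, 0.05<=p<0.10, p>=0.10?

p-value bracket: 0.05<=p<0.10

Margins: r₁=14, r₂=9, c₁=14, c₂=9, n=23
p_obs = C(14,11)·C(9,3)/C(23,14); sum pmf over tables with pmf ≤ p_obs
p-value (two-sided) = 0.07710
→ bracket: 0.05<=p<0.10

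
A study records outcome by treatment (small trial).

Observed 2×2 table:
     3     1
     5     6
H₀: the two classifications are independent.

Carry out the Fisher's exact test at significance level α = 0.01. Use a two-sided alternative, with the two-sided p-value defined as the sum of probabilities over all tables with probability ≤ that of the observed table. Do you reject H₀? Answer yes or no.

reject H₀: no

Margins: r₁=4, r₂=11, c₁=8, c₂=7, n=15
p_obs = C(4,3)·C(11,5)/C(15,8); sum pmf over tables with pmf ≤ p_obs
p-value (two-sided) = 0.56923
At α=0.01: p ≥ α → fail to reject H₀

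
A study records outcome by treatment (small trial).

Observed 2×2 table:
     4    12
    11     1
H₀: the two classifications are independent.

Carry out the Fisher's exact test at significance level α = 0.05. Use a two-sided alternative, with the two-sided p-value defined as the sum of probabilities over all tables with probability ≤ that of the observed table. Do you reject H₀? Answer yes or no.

Margins: r₁=16, r₂=12, c₁=15, c₂=13, n=28
p_obs = C(16,4)·C(12,11)/C(28,15); sum pmf over tables with pmf ≤ p_obs
p-value (two-sided) = 0.00064
At α=0.05: p < α → reject H₀

reject H₀: yes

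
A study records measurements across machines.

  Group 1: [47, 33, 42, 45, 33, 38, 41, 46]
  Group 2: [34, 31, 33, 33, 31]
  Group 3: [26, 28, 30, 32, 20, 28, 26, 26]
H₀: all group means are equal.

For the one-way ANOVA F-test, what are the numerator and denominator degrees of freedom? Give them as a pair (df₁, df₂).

degrees of freedom = [2, 18]

k = 3 groups, N = 21 total
df = (k−1, N−k) = (3−1, 21−3) = (2, 18)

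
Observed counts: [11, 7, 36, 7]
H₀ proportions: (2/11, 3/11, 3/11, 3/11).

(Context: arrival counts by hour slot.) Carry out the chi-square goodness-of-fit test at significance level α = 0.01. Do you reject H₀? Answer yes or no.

reject H₀: yes

n = 61; E_i = n·p_i = [11.09, 16.64, 16.64, 16.64]
χ² = (11−11.09)²/11.09 + (7−16.64)²/16.64 + (36−16.64)²/16.64 + (7−16.64)²/16.64 = 33.7022
df = 3
p-value (upper-tail) = 0.00000
At α=0.01: p < α → reject H₀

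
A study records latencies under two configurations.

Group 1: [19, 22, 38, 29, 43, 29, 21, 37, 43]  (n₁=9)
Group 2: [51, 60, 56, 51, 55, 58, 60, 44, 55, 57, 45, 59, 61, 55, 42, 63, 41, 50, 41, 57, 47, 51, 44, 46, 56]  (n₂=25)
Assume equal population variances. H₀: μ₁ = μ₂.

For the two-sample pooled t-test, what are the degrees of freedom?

df = n₁ + n₂ − 2 = 9 + 25 − 2 = 32

degrees of freedom = 32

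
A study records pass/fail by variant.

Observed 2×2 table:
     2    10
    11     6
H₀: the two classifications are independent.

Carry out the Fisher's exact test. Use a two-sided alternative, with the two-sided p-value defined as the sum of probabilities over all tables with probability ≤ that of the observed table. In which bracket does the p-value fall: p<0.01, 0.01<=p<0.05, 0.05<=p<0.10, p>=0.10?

p-value bracket: 0.01<=p<0.05

Margins: r₁=12, r₂=17, c₁=13, c₂=16, n=29
p_obs = C(12,2)·C(17,11)/C(29,13); sum pmf over tables with pmf ≤ p_obs
p-value (two-sided) = 0.02157
→ bracket: 0.01<=p<0.05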